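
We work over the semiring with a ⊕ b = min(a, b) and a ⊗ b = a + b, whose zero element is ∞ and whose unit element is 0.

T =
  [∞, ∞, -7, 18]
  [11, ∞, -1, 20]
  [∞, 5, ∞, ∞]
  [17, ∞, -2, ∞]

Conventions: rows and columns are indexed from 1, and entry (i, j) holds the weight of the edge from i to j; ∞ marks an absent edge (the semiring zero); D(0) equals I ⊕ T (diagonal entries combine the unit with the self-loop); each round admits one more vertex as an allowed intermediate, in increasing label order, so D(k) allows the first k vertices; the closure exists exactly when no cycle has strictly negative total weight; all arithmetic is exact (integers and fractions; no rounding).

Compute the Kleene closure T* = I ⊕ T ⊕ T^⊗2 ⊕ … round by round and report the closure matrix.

D(0):
  [0, ∞, -7, 18]
  [11, 0, -1, 20]
  [∞, 5, 0, ∞]
  [17, ∞, -2, 0]
D(1):
  [0, ∞, -7, 18]
  [11, 0, -1, 20]
  [∞, 5, 0, ∞]
  [17, ∞, -2, 0]
D(2):
  [0, ∞, -7, 18]
  [11, 0, -1, 20]
  [16, 5, 0, 25]
  [17, ∞, -2, 0]
D(3):
  [0, -2, -7, 18]
  [11, 0, -1, 20]
  [16, 5, 0, 25]
  [14, 3, -2, 0]
D(4):
  [0, -2, -7, 18]
  [11, 0, -1, 20]
  [16, 5, 0, 25]
  [14, 3, -2, 0]
Answer: T* = [[0, -2, -7, 18], [11, 0, -1, 20], [16, 5, 0, 25], [14, 3, -2, 0]]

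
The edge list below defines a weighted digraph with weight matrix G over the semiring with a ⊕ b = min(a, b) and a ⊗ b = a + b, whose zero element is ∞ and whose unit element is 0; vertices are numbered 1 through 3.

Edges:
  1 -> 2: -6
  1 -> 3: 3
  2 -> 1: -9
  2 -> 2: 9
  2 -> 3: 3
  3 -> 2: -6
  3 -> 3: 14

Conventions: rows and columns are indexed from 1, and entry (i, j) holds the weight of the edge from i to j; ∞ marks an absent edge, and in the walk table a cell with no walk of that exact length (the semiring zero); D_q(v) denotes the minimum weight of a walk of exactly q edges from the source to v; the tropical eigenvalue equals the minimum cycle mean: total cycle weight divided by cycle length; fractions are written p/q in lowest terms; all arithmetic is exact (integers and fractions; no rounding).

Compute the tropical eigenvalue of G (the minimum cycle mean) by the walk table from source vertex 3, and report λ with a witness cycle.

q=0: [∞, ∞, 0]
q=1: [∞, -6, 14]
q=2: [-15, 3, -3]
q=3: [-6, -21, -12]
Optimal cycle mean attained by: cycle 1->2->1, total (-6) + (-9), length 2.
Answer: λ = -15/2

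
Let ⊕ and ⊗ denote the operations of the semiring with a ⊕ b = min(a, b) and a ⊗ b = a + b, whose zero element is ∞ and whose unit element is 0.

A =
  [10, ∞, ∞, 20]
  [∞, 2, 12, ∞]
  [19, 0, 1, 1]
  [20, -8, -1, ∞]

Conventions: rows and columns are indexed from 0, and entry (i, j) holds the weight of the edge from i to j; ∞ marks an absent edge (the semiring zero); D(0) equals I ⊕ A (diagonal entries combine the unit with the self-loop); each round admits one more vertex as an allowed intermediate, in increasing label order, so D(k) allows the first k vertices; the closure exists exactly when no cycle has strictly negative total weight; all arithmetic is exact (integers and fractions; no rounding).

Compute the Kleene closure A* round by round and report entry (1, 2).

D(0):
  [0, ∞, ∞, 20]
  [∞, 0, 12, ∞]
  [19, 0, 0, 1]
  [20, -8, -1, 0]
D(1):
  [0, ∞, ∞, 20]
  [∞, 0, 12, ∞]
  [19, 0, 0, 1]
  [20, -8, -1, 0]
D(2):
  [0, ∞, ∞, 20]
  [∞, 0, 12, ∞]
  [19, 0, 0, 1]
  [20, -8, -1, 0]
D(3):
  [0, ∞, ∞, 20]
  [31, 0, 12, 13]
  [19, 0, 0, 1]
  [18, -8, -1, 0]
D(4):
  [0, 12, 19, 20]
  [31, 0, 12, 13]
  [19, -7, 0, 1]
  [18, -8, -1, 0]
Answer: A*[1][2] = 12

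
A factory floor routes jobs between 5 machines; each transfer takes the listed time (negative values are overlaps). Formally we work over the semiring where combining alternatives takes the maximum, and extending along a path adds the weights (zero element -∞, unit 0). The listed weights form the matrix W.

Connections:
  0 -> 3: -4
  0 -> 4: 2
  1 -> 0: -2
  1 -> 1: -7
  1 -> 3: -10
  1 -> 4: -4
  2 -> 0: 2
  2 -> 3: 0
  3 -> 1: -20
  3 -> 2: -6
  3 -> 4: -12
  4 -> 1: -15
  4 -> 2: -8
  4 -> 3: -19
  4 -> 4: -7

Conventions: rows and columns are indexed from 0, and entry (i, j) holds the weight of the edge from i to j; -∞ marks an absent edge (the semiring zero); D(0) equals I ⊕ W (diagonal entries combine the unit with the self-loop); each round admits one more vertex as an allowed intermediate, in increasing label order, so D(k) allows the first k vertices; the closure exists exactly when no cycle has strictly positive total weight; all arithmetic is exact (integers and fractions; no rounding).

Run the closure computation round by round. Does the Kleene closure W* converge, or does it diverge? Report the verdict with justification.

D(0):
  [0, -∞, -∞, -4, 2]
  [-2, 0, -∞, -10, -4]
  [2, -∞, 0, 0, -∞]
  [-∞, -20, -6, 0, -12]
  [-∞, -15, -8, -19, 0]
D(1):
  [0, -∞, -∞, -4, 2]
  [-2, 0, -∞, -6, 0]
  [2, -∞, 0, 0, 4]
  [-∞, -20, -6, 0, -12]
  [-∞, -15, -8, -19, 0]
D(2):
  [0, -∞, -∞, -4, 2]
  [-2, 0, -∞, -6, 0]
  [2, -∞, 0, 0, 4]
  [-22, -20, -6, 0, -12]
  [-17, -15, -8, -19, 0]
D(3):
  [0, -∞, -∞, -4, 2]
  [-2, 0, -∞, -6, 0]
  [2, -∞, 0, 0, 4]
  [-4, -20, -6, 0, -2]
  [-6, -15, -8, -8, 0]
D(4):
  [0, -24, -10, -4, 2]
  [-2, 0, -12, -6, 0]
  [2, -20, 0, 0, 4]
  [-4, -20, -6, 0, -2]
  [-6, -15, -8, -8, 0]
D(5):
  [0, -13, -6, -4, 2]
  [-2, 0, -8, -6, 0]
  [2, -11, 0, 0, 4]
  [-4, -17, -6, 0, -2]
  [-6, -15, -8, -8, 0]
Key observation: every diagonal entry stays at the unit through all rounds, so no improving cycle exists.
Answer: CONVERGES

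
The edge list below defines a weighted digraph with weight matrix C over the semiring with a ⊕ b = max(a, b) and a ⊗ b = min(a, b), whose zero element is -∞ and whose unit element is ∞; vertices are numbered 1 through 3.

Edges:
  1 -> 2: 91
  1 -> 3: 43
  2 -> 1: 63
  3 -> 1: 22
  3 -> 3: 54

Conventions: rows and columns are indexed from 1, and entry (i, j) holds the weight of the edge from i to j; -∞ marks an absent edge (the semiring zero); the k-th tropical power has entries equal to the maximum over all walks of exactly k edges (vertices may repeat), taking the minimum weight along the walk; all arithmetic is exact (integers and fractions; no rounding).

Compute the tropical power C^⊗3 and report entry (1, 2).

C^⊗2:
  [63, -∞, 43]
  [-∞, 63, 43]
  [22, 22, 54]
C^⊗3:
  [22, 63, 43]
  [63, -∞, 43]
  [22, 22, 54]
Key observation: the optimum is the walk 1->2->1->2, with weight 91 min 63 min 91 = 63.
Optimal value attained by: walk 1->2->1->2.
Answer: (C^⊗3)[1][2] = 63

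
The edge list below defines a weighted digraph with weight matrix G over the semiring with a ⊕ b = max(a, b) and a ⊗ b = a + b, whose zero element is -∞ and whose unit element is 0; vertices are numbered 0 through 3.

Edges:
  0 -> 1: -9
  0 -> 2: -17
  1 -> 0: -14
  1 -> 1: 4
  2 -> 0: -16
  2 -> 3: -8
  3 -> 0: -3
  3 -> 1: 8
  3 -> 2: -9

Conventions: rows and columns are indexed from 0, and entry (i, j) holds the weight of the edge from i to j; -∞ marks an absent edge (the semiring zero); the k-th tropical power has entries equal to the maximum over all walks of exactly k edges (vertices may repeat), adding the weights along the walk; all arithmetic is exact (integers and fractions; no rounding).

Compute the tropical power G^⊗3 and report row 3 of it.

G^⊗2:
  [-23, -5, -∞, -25]
  [-10, 8, -31, -∞]
  [-11, 0, -17, -∞]
  [-6, 12, -20, -17]
G^⊗3:
  [-19, -1, -34, -∞]
  [-6, 12, -27, -39]
  [-14, 4, -28, -25]
  [-2, 16, -23, -28]
Answer: row 3 of G^⊗3 = [-2, 16, -23, -28]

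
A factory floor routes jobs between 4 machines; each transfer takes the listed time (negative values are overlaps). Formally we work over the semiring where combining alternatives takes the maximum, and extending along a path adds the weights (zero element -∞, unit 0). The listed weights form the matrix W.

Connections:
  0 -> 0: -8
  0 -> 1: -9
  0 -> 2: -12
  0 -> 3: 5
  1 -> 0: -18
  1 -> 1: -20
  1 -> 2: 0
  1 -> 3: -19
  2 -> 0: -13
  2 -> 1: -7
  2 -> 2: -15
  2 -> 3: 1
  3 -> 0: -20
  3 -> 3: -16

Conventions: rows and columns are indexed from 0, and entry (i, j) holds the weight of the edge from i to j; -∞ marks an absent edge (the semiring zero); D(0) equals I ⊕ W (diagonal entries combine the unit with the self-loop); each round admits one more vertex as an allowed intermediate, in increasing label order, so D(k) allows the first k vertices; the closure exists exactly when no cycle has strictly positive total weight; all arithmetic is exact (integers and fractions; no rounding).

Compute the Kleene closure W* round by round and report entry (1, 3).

D(0):
  [0, -9, -12, 5]
  [-18, 0, 0, -19]
  [-13, -7, 0, 1]
  [-20, -∞, -∞, 0]
D(1):
  [0, -9, -12, 5]
  [-18, 0, 0, -13]
  [-13, -7, 0, 1]
  [-20, -29, -32, 0]
D(2):
  [0, -9, -9, 5]
  [-18, 0, 0, -13]
  [-13, -7, 0, 1]
  [-20, -29, -29, 0]
D(3):
  [0, -9, -9, 5]
  [-13, 0, 0, 1]
  [-13, -7, 0, 1]
  [-20, -29, -29, 0]
D(4):
  [0, -9, -9, 5]
  [-13, 0, 0, 1]
  [-13, -7, 0, 1]
  [-20, -29, -29, 0]
Answer: W*[1][3] = 1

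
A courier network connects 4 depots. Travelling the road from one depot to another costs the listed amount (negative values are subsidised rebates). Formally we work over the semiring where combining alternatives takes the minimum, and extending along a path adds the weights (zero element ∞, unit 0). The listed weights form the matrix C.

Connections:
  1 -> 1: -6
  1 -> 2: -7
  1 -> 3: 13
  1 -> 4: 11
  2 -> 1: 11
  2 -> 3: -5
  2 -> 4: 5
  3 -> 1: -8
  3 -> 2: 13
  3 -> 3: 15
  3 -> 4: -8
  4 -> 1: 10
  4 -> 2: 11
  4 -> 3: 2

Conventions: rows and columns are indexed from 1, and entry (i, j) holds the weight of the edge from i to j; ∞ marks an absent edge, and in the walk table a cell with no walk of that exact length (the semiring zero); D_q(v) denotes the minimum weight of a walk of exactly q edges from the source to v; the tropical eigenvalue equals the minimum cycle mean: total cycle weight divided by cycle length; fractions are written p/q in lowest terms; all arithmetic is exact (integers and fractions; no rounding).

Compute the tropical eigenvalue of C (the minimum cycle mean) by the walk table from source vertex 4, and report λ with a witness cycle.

q=0: [∞, ∞, ∞, 0]
q=1: [10, 11, 2, ∞]
q=2: [-6, 3, 6, -6]
q=3: [-12, -13, -4, -2]
q=4: [-18, -19, -18, -12]
Optimal cycle mean attained by: cycle 1->2->3->1, total (-7) + (-5) + (-8), length 3.
Answer: λ = -20/3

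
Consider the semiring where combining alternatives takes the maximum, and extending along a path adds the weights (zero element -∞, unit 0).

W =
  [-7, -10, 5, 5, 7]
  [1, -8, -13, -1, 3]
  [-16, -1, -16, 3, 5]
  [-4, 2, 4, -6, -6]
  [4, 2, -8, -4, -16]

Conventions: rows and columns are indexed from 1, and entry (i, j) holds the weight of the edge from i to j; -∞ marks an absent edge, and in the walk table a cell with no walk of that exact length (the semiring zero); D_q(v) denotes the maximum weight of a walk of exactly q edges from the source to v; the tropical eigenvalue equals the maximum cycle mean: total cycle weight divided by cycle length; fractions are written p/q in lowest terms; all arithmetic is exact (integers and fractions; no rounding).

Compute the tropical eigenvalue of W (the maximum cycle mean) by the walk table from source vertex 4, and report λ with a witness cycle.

q=0: [-∞, -∞, -∞, 0, -∞]
q=1: [-4, 2, 4, -6, -6]
q=2: [3, 3, 1, 7, 9]
q=3: [13, 11, 11, 8, 10]
q=4: [14, 12, 18, 18, 20]
q=5: [24, 22, 22, 21, 23]
Optimal cycle mean attained by: cycle 1->5->1, total 7 + 4, length 2.
Answer: λ = 11/2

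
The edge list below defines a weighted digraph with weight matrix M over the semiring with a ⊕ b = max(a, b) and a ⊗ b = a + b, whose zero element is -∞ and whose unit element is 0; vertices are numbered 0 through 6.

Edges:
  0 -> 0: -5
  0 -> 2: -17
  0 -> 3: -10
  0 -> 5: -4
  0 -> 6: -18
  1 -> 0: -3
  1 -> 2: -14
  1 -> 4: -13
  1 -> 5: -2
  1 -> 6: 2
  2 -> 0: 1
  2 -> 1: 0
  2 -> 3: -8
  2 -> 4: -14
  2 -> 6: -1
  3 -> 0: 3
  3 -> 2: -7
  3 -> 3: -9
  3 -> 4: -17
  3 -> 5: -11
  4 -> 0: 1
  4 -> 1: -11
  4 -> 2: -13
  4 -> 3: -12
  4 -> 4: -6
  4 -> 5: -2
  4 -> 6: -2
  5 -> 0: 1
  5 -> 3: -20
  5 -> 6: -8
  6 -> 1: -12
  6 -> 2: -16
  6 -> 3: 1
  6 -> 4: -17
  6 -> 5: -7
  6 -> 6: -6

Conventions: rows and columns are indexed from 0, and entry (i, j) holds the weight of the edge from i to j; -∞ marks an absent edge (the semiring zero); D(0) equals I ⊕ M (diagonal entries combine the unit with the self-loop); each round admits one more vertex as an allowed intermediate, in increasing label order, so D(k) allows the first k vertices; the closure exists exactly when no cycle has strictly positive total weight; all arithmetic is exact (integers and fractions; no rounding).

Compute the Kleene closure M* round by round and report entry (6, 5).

D(0):
  [0, -∞, -17, -10, -∞, -4, -18]
  [-3, 0, -14, -∞, -13, -2, 2]
  [1, 0, 0, -8, -14, -∞, -1]
  [3, -∞, -7, 0, -17, -11, -∞]
  [1, -11, -13, -12, 0, -2, -2]
  [1, -∞, -∞, -20, -∞, 0, -8]
  [-∞, -12, -16, 1, -17, -7, 0]
D(1):
  [0, -∞, -17, -10, -∞, -4, -18]
  [-3, 0, -14, -13, -13, -2, 2]
  [1, 0, 0, -8, -14, -3, -1]
  [3, -∞, -7, 0, -17, -1, -15]
  [1, -11, -13, -9, 0, -2, -2]
  [1, -∞, -16, -9, -∞, 0, -8]
  [-∞, -12, -16, 1, -17, -7, 0]
D(2):
  [0, -∞, -17, -10, -∞, -4, -18]
  [-3, 0, -14, -13, -13, -2, 2]
  [1, 0, 0, -8, -13, -2, 2]
  [3, -∞, -7, 0, -17, -1, -15]
  [1, -11, -13, -9, 0, -2, -2]
  [1, -∞, -16, -9, -∞, 0, -8]
  [-15, -12, -16, 1, -17, -7, 0]
D(3):
  [0, -17, -17, -10, -30, -4, -15]
  [-3, 0, -14, -13, -13, -2, 2]
  [1, 0, 0, -8, -13, -2, 2]
  [3, -7, -7, 0, -17, -1, -5]
  [1, -11, -13, -9, 0, -2, -2]
  [1, -16, -16, -9, -29, 0, -8]
  [-15, -12, -16, 1, -17, -7, 0]
D(4):
  [0, -17, -17, -10, -27, -4, -15]
  [-3, 0, -14, -13, -13, -2, 2]
  [1, 0, 0, -8, -13, -2, 2]
  [3, -7, -7, 0, -17, -1, -5]
  [1, -11, -13, -9, 0, -2, -2]
  [1, -16, -16, -9, -26, 0, -8]
  [4, -6, -6, 1, -16, 0, 0]
D(5):
  [0, -17, -17, -10, -27, -4, -15]
  [-3, 0, -14, -13, -13, -2, 2]
  [1, 0, 0, -8, -13, -2, 2]
  [3, -7, -7, 0, -17, -1, -5]
  [1, -11, -13, -9, 0, -2, -2]
  [1, -16, -16, -9, -26, 0, -8]
  [4, -6, -6, 1, -16, 0, 0]
D(6):
  [0, -17, -17, -10, -27, -4, -12]
  [-1, 0, -14, -11, -13, -2, 2]
  [1, 0, 0, -8, -13, -2, 2]
  [3, -7, -7, 0, -17, -1, -5]
  [1, -11, -13, -9, 0, -2, -2]
  [1, -16, -16, -9, -26, 0, -8]
  [4, -6, -6, 1, -16, 0, 0]
D(7):
  [0, -17, -17, -10, -27, -4, -12]
  [6, 0, -4, 3, -13, 2, 2]
  [6, 0, 0, 3, -13, 2, 2]
  [3, -7, -7, 0, -17, -1, -5]
  [2, -8, -8, -1, 0, -2, -2]
  [1, -14, -14, -7, -24, 0, -8]
  [4, -6, -6, 1, -16, 0, 0]
Answer: M*[6][5] = 0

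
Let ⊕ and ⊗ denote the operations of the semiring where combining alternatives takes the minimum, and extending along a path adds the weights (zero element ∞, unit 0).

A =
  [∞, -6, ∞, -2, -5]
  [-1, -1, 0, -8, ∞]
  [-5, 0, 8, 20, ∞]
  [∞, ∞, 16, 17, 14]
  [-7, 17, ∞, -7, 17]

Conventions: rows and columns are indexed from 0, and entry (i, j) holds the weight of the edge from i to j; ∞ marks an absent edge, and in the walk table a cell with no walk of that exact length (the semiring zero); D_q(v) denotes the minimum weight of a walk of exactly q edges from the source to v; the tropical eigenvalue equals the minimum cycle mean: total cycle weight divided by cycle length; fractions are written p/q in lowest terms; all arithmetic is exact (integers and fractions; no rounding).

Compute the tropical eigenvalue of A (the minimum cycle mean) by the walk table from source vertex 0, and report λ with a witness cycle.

q=0: [0, ∞, ∞, ∞, ∞]
q=1: [∞, -6, ∞, -2, -5]
q=2: [-12, -7, -6, -14, 12]
q=3: [-11, -18, -7, -15, -17]
q=4: [-24, -19, -18, -26, -16]
q=5: [-23, -30, -19, -27, -29]
Optimal cycle mean attained by: cycle 0->4->0, total (-5) + (-7), length 2.
Answer: λ = -6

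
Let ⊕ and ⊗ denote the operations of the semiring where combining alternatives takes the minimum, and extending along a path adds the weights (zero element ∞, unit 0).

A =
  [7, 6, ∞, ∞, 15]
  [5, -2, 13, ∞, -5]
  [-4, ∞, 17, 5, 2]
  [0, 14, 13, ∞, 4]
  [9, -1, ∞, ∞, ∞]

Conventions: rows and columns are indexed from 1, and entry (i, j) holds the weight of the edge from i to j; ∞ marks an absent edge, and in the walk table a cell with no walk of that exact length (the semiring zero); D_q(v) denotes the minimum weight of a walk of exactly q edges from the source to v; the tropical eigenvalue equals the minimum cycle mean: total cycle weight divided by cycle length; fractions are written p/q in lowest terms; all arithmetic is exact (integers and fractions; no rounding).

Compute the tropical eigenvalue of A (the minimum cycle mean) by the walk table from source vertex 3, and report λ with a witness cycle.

q=0: [∞, ∞, 0, ∞, ∞]
q=1: [-4, ∞, 17, 5, 2]
q=2: [3, 1, 18, 22, 9]
q=3: [6, -1, 14, 23, -4]
q=4: [4, -5, 12, 19, -6]
q=5: [0, -7, 8, 17, -10]
Optimal cycle mean attained by: cycle 2->5->2, total (-5) + (-1), length 2.
Answer: λ = -3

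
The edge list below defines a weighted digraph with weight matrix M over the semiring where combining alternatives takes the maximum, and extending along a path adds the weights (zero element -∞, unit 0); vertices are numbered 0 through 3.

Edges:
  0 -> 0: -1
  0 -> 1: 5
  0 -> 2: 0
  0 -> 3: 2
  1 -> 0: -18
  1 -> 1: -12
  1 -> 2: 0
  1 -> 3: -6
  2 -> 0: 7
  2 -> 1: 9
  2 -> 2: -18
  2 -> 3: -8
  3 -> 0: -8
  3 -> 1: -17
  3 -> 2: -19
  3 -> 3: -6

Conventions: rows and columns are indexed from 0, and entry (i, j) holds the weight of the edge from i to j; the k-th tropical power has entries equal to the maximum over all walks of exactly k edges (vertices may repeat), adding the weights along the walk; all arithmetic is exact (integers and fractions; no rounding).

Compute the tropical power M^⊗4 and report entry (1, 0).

M^⊗2:
  [7, 9, 5, 1]
  [7, 9, -12, -8]
  [6, 12, 9, 9]
  [-9, -3, -8, -6]
M^⊗3:
  [12, 14, 9, 9]
  [6, 12, 9, 9]
  [16, 18, 12, 8]
  [-1, 1, -3, -7]
M^⊗4:
  [16, 18, 14, 14]
  [16, 18, 12, 8]
  [19, 21, 18, 18]
  [4, 6, 1, 1]
Key observation: the optimum is the walk 1->2->1->2->0, with weight 0 + 9 + 0 + 7 = 16.
Optimal value attained by: walk 1->2->1->2->0.
Answer: (M^⊗4)[1][0] = 16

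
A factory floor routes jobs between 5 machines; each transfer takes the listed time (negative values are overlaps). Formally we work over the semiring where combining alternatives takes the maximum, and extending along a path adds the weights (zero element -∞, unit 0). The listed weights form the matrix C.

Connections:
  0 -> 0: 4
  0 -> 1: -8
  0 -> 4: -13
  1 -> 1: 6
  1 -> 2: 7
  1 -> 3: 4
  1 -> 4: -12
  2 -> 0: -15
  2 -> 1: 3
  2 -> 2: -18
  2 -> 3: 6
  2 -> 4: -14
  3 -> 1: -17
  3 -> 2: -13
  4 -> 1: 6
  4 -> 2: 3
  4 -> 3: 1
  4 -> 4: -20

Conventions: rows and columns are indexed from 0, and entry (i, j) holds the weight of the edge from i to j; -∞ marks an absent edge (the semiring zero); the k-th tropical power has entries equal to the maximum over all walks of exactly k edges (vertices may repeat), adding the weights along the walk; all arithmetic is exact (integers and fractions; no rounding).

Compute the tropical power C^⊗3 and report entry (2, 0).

C^⊗2:
  [8, -2, -1, -4, -9]
  [-8, 12, 13, 13, -6]
  [-11, 9, 10, 7, -9]
  [-28, -10, -10, -7, -27]
  [-12, 12, 13, 10, -6]
C^⊗3:
  [12, 4, 5, 5, -5]
  [-2, 18, 19, 19, 0]
  [-5, 15, 16, 16, -3]
  [-24, -4, -3, -4, -22]
  [-2, 18, 19, 19, 0]
Key observation: the optimum is the walk 2->1->2->0, with weight 3 + 7 + (-15) = -5.
Optimal value attained by: walk 2->1->2->0.
Answer: (C^⊗3)[2][0] = -5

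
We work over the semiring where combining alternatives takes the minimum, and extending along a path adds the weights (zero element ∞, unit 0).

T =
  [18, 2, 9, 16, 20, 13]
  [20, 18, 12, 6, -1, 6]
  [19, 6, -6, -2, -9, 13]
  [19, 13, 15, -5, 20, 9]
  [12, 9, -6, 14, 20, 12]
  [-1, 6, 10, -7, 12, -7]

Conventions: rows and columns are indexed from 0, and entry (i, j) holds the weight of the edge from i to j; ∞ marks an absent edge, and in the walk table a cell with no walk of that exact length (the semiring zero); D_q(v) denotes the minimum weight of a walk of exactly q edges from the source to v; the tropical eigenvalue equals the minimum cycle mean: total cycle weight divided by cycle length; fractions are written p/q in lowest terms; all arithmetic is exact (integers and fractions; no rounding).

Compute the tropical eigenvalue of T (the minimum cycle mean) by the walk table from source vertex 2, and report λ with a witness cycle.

q=0: [∞, ∞, 0, ∞, ∞, ∞]
q=1: [19, 6, -6, -2, -9, 13]
q=2: [3, 0, -15, -8, -15, 3]
q=3: [-3, -9, -21, -17, -24, -4]
q=4: [-12, -15, -30, -23, -30, -12]
q=5: [-18, -24, -36, -32, -39, -19]
q=6: [-27, -30, -45, -38, -45, -27]
Optimal cycle mean attained by: cycle 2->4->2, total (-9) + (-6), length 2.
Answer: λ = -15/2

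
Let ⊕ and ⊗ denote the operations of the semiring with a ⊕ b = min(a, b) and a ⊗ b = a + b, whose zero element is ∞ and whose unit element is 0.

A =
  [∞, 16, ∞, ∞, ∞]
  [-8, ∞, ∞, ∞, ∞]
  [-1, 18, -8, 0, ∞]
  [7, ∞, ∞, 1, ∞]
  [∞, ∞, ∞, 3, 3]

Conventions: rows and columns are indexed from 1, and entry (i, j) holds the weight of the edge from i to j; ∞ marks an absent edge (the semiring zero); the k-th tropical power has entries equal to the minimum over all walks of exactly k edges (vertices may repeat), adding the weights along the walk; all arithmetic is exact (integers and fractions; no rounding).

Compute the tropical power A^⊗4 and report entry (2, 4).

A^⊗2:
  [8, ∞, ∞, ∞, ∞]
  [∞, 8, ∞, ∞, ∞]
  [-9, 10, -16, -8, ∞]
  [8, 23, ∞, 2, ∞]
  [10, ∞, ∞, 4, 6]
A^⊗3:
  [∞, 24, ∞, ∞, ∞]
  [0, ∞, ∞, ∞, ∞]
  [-17, 2, -24, -16, ∞]
  [9, 24, ∞, 3, ∞]
  [11, 26, ∞, 5, 9]
A^⊗4:
  [16, ∞, ∞, ∞, ∞]
  [∞, 16, ∞, ∞, ∞]
  [-25, -6, -32, -24, ∞]
  [10, 25, ∞, 4, ∞]
  [12, 27, ∞, 6, 12]
Key observation: no walk of exactly 4 edges connects these vertices, so the entry is the semiring zero.
Answer: (A^⊗4)[2][4] = ∞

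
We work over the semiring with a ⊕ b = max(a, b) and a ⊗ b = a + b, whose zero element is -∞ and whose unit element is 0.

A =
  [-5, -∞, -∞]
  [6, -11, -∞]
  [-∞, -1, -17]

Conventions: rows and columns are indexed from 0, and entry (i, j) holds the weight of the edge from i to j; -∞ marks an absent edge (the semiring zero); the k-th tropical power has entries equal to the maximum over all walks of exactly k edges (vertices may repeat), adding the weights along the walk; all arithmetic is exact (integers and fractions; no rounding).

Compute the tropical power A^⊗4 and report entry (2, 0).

A^⊗2:
  [-10, -∞, -∞]
  [1, -22, -∞]
  [5, -12, -34]
A^⊗3:
  [-15, -∞, -∞]
  [-4, -33, -∞]
  [0, -23, -51]
A^⊗4:
  [-20, -∞, -∞]
  [-9, -44, -∞]
  [-5, -34, -68]
Key observation: the optimum is the walk 2->1->0->0->0, with weight (-1) + 6 + (-5) + (-5) = -5.
Optimal value attained by: walk 2->1->0->0->0.
Answer: (A^⊗4)[2][0] = -5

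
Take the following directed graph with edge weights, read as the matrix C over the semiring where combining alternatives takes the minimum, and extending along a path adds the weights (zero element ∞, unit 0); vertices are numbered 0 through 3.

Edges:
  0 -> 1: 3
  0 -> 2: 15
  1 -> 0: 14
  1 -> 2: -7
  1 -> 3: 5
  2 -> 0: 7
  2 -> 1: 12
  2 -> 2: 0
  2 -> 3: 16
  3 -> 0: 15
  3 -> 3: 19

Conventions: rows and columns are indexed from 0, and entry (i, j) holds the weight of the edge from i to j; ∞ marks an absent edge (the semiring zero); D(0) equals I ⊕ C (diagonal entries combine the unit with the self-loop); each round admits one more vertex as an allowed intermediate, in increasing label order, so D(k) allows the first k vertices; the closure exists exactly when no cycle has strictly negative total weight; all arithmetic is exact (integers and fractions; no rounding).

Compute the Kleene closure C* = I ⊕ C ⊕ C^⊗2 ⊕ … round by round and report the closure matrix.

D(0):
  [0, 3, 15, ∞]
  [14, 0, -7, 5]
  [7, 12, 0, 16]
  [15, ∞, ∞, 0]
D(1):
  [0, 3, 15, ∞]
  [14, 0, -7, 5]
  [7, 10, 0, 16]
  [15, 18, 30, 0]
D(2):
  [0, 3, -4, 8]
  [14, 0, -7, 5]
  [7, 10, 0, 15]
  [15, 18, 11, 0]
D(3):
  [0, 3, -4, 8]
  [0, 0, -7, 5]
  [7, 10, 0, 15]
  [15, 18, 11, 0]
D(4):
  [0, 3, -4, 8]
  [0, 0, -7, 5]
  [7, 10, 0, 15]
  [15, 18, 11, 0]
Answer: C* = [[0, 3, -4, 8], [0, 0, -7, 5], [7, 10, 0, 15], [15, 18, 11, 0]]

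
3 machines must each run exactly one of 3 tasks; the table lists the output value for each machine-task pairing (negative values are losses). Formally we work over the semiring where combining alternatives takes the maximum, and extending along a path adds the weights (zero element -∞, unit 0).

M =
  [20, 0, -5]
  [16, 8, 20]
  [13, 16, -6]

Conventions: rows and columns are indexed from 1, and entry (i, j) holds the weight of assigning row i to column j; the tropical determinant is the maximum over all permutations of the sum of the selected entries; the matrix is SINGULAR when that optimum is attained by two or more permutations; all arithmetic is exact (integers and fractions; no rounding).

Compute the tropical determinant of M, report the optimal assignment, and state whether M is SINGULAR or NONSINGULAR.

σ = (1, 2, 3): 20 + 8 + (-6) = 22
σ = (1, 3, 2): 20 + 20 + 16 = 56
σ = (2, 1, 3): 0 + 16 + (-6) = 10
σ = (2, 3, 1): 0 + 20 + 13 = 33
σ = (3, 1, 2): (-5) + 16 + 16 = 27
σ = (3, 2, 1): (-5) + 8 + 13 = 16
Optimal value attained by: σ = (1, 3, 2).
Answer: det⊕(M) = 56; verdict: NONSINGULAR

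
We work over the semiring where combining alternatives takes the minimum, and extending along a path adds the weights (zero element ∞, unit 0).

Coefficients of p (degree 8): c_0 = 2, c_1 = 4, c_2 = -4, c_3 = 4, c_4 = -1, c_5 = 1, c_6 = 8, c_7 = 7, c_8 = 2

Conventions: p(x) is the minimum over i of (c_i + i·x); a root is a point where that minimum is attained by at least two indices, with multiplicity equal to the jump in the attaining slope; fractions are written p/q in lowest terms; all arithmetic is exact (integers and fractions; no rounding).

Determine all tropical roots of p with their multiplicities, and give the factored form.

hull edge (i=0, c=2) to (i=2, c=-4): slope -3, span 2
hull edge (i=2, c=-4) to (i=8, c=2): slope 1, span 6
Factored form: p(x) = 2 ⊗ (x ⊕ (-1)) ⊗ (x ⊕ (-1)) ⊗ (x ⊕ (-1)) ⊗ (x ⊕ (-1)) ⊗ (x ⊕ (-1)) ⊗ (x ⊕ (-1)) ⊗ (x ⊕ 3) ⊗ (x ⊕ 3)
Answer: roots = -1 (mult 6), 3 (mult 2)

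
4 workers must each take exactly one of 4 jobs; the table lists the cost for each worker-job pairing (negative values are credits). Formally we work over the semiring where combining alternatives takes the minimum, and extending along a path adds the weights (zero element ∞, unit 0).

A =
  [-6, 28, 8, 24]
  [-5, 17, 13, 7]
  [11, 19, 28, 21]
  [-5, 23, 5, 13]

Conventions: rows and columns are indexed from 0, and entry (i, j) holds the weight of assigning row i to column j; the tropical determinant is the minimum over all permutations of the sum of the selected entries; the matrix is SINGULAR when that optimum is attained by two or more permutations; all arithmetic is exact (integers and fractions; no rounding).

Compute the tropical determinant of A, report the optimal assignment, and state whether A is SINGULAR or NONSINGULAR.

σ = (0, 1, 2, 3): (-6) + 17 + 28 + 13 = 52
σ = (0, 1, 3, 2): (-6) + 17 + 21 + 5 = 37
σ = (0, 2, 1, 3): (-6) + 13 + 19 + 13 = 39
σ = (0, 2, 3, 1): (-6) + 13 + 21 + 23 = 51
σ = (0, 3, 1, 2): (-6) + 7 + 19 + 5 = 25
σ = (0, 3, 2, 1): (-6) + 7 + 28 + 23 = 52
σ = (1, 0, 2, 3): 28 + (-5) + 28 + 13 = 64
σ = (1, 0, 3, 2): 28 + (-5) + 21 + 5 = 49
σ = (1, 2, 0, 3): 28 + 13 + 11 + 13 = 65
σ = (1, 2, 3, 0): 28 + 13 + 21 + (-5) = 57
σ = (1, 3, 0, 2): 28 + 7 + 11 + 5 = 51
σ = (1, 3, 2, 0): 28 + 7 + 28 + (-5) = 58
σ = (2, 0, 1, 3): 8 + (-5) + 19 + 13 = 35
σ = (2, 0, 3, 1): 8 + (-5) + 21 + 23 = 47
σ = (2, 1, 0, 3): 8 + 17 + 11 + 13 = 49
σ = (2, 1, 3, 0): 8 + 17 + 21 + (-5) = 41
σ = (2, 3, 0, 1): 8 + 7 + 11 + 23 = 49
σ = (2, 3, 1, 0): 8 + 7 + 19 + (-5) = 29
σ = (3, 0, 1, 2): 24 + (-5) + 19 + 5 = 43
σ = (3, 0, 2, 1): 24 + (-5) + 28 + 23 = 70
σ = (3, 1, 0, 2): 24 + 17 + 11 + 5 = 57
σ = (3, 1, 2, 0): 24 + 17 + 28 + (-5) = 64
σ = (3, 2, 0, 1): 24 + 13 + 11 + 23 = 71
σ = (3, 2, 1, 0): 24 + 13 + 19 + (-5) = 51
Optimal value attained by: σ = (0, 3, 1, 2).
Answer: det⊕(A) = 25; verdict: NONSINGULAR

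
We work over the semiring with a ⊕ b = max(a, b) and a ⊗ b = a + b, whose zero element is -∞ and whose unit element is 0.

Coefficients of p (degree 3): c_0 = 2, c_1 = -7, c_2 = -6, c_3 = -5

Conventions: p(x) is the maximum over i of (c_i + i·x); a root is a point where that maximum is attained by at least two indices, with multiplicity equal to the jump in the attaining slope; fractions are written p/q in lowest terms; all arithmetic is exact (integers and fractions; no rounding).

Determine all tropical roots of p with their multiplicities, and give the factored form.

hull edge (i=0, c=2) to (i=3, c=-5): slope -7/3, span 3
Factored form: p(x) = -5 ⊗ (x ⊕ 7/3) ⊗ (x ⊕ 7/3) ⊗ (x ⊕ 7/3)
Answer: roots = 7/3 (mult 3)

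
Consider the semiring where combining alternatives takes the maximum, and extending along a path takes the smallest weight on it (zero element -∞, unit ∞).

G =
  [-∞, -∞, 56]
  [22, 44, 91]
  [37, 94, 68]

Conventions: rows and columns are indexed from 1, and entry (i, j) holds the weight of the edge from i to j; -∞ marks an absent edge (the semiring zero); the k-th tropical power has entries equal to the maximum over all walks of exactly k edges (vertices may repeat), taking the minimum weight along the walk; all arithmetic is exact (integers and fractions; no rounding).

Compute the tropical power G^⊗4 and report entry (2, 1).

G^⊗2:
  [37, 56, 56]
  [37, 91, 68]
  [37, 68, 91]
G^⊗3:
  [37, 56, 56]
  [37, 68, 91]
  [37, 91, 68]
G^⊗4:
  [37, 56, 56]
  [37, 91, 68]
  [37, 68, 91]
Key observation: the optimum is the walk 2->2->2->3->1, with weight 44 min 44 min 91 min 37 = 37.
Optimal value attained by: walk 2->2->2->3->1.
Answer: (G^⊗4)[2][1] = 37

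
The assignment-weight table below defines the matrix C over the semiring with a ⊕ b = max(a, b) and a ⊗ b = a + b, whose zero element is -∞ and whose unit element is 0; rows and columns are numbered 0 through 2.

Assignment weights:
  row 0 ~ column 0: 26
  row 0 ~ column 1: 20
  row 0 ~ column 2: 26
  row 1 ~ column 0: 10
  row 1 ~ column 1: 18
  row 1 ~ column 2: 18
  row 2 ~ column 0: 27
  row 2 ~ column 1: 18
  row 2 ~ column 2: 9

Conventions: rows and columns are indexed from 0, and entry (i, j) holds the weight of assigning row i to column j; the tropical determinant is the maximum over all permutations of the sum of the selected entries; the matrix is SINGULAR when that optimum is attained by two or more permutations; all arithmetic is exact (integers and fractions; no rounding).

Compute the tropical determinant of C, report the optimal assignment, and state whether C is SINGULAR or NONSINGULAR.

σ = (0, 1, 2): 26 + 18 + 9 = 53
σ = (0, 2, 1): 26 + 18 + 18 = 62
σ = (1, 0, 2): 20 + 10 + 9 = 39
σ = (1, 2, 0): 20 + 18 + 27 = 65
σ = (2, 0, 1): 26 + 10 + 18 = 54
σ = (2, 1, 0): 26 + 18 + 27 = 71
Optimal value attained by: σ = (2, 1, 0).
Answer: det⊕(C) = 71; verdict: NONSINGULAR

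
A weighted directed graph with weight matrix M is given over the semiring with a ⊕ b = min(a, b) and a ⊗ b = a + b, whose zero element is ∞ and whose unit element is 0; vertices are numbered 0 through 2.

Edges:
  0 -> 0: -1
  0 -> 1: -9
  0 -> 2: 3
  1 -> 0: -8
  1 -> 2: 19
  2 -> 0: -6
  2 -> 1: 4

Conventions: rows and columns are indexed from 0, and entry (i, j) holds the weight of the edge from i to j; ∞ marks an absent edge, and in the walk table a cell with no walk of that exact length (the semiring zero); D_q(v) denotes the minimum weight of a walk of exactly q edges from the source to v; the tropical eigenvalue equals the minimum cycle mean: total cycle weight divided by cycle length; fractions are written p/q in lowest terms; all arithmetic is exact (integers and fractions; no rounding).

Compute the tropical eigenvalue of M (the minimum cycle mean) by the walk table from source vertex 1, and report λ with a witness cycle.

q=0: [∞, 0, ∞]
q=1: [-8, ∞, 19]
q=2: [-9, -17, -5]
q=3: [-25, -18, -6]
Optimal cycle mean attained by: cycle 0->1->0, total (-9) + (-8), length 2.
Answer: λ = -17/2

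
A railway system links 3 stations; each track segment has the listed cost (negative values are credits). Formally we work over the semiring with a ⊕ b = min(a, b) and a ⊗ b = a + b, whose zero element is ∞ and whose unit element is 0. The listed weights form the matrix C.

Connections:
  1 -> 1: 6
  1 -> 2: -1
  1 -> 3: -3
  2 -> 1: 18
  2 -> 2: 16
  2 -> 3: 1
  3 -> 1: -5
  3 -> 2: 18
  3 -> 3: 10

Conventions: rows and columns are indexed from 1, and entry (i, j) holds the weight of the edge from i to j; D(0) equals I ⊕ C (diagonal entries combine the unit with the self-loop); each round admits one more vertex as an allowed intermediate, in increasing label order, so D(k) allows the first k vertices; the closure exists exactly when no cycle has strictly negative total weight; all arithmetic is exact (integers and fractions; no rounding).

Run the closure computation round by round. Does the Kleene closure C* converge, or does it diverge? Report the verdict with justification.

D(0):
  [0, -1, -3]
  [18, 0, 1]
  [-5, 18, 0]
Detection: at round 1, diagonal entry (3, 3) turns strictly negative.
Key observation: the cycle 3->1->3 has total weight (-5) + (-3), which is strictly negative.
Answer: DIVERGES — negative cycle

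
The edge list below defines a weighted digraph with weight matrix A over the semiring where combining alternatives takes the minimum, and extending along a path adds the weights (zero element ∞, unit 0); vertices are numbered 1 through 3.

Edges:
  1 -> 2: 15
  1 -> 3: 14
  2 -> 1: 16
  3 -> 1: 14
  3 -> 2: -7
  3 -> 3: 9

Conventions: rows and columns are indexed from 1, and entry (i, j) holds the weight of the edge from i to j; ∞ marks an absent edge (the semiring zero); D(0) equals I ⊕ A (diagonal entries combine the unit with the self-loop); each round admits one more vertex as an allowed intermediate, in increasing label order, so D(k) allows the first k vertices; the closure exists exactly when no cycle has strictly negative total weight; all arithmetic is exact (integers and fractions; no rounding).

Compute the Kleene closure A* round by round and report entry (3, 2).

D(0):
  [0, 15, 14]
  [16, 0, ∞]
  [14, -7, 0]
D(1):
  [0, 15, 14]
  [16, 0, 30]
  [14, -7, 0]
D(2):
  [0, 15, 14]
  [16, 0, 30]
  [9, -7, 0]
D(3):
  [0, 7, 14]
  [16, 0, 30]
  [9, -7, 0]
Answer: A*[3][2] = -7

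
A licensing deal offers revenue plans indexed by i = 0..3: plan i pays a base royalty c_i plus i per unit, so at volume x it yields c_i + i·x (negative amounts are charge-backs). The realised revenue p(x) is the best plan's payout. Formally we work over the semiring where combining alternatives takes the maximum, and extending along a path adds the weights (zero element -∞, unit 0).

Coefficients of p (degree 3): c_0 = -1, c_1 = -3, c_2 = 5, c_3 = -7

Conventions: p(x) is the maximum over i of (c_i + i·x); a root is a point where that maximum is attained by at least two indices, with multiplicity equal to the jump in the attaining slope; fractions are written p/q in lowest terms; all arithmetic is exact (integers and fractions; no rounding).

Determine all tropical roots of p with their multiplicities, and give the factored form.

hull edge (i=0, c=-1) to (i=2, c=5): slope 3, span 2
hull edge (i=2, c=5) to (i=3, c=-7): slope -12, span 1
Factored form: p(x) = -7 ⊗ (x ⊕ (-3)) ⊗ (x ⊕ (-3)) ⊗ (x ⊕ 12)
Answer: roots = -3 (mult 2), 12 (mult 1)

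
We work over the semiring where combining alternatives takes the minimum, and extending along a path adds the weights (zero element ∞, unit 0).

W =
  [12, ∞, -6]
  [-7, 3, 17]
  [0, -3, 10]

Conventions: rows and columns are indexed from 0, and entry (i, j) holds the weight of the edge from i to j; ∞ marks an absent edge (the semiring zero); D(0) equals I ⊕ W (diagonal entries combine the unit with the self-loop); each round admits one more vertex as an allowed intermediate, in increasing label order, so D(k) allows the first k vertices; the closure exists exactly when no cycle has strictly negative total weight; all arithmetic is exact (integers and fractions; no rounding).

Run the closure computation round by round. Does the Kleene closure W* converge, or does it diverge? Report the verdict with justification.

D(0):
  [0, ∞, -6]
  [-7, 0, 17]
  [0, -3, 0]
Detection: at round 1, diagonal entry (2, 2) turns strictly negative.
Key observation: the cycle 2->0->2 has total weight 0 + (-6), which is strictly negative.
Answer: DIVERGES — negative cycle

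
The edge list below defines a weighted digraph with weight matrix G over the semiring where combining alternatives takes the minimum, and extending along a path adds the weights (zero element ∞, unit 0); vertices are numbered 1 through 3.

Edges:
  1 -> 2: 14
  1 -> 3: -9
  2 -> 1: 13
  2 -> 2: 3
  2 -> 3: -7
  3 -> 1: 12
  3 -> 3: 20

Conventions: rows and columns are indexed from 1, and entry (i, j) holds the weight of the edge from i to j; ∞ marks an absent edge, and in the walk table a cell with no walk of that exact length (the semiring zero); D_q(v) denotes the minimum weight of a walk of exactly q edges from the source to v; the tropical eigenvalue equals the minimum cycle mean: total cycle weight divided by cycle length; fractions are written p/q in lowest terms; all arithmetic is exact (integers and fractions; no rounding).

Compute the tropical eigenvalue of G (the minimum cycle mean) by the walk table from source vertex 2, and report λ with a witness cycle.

q=0: [∞, 0, ∞]
q=1: [13, 3, -7]
q=2: [5, 6, -4]
q=3: [8, 9, -4]
Optimal cycle mean attained by: cycle 1->3->1, total (-9) + 12, length 2.
Answer: λ = 3/2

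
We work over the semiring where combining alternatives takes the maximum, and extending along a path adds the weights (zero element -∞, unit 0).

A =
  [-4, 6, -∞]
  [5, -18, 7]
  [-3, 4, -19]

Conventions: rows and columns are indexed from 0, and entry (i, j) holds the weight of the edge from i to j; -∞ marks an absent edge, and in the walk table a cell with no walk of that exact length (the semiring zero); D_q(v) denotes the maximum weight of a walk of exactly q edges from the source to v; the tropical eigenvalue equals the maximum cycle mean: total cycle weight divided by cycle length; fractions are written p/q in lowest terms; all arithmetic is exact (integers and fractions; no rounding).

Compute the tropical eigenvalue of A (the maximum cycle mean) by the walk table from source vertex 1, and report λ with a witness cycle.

q=0: [-∞, 0, -∞]
q=1: [5, -18, 7]
q=2: [4, 11, -11]
q=3: [16, 10, 18]
Optimal cycle mean attained by: cycle 0->1->0, total 6 + 5, length 2.
Answer: λ = 11/2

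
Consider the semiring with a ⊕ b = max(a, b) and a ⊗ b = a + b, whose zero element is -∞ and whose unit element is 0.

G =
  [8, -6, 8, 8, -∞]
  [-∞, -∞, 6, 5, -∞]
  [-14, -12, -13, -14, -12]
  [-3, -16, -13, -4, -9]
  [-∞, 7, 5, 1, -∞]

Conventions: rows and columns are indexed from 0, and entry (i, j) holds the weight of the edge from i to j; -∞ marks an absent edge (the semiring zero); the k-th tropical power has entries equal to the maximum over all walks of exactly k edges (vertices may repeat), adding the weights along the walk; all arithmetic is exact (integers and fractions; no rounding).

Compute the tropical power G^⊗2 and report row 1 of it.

G^⊗2:
  [16, 2, 16, 16, -1]
  [2, -6, -7, 1, -4]
  [-6, -5, -6, -6, -23]
  [5, -2, 5, 5, -13]
  [-2, -7, 13, 12, -7]
Answer: row 1 of G^⊗2 = [2, -6, -7, 1, -4]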